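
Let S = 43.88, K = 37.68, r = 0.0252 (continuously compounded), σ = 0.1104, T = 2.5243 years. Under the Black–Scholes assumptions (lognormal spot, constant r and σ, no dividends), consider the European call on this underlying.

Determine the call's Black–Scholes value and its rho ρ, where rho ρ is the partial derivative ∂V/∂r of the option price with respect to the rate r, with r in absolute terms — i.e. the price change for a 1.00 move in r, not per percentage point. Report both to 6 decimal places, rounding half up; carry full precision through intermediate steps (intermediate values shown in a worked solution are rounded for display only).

price = 8.884840
ρ = 77.968776

σ√T = 0.1104·√2.5243 = 0.175404
d₁ = (ln(S/K) + (r+σ²/2)T) / (σ√T) = (ln(43.88/37.68) + (0.0252+0.1104²/2)·2.5243) / 0.175404 = (0.152329 + 0.078996) / 0.175404 = 1.318811
d₂ = d₁ − σ√T = 1.318811 − 0.175404 = 1.143407
e^{−rT} = e^{−0.0252·2.5243} = 0.938369
N(d₁) = 0.906384,  N(d₂) = 0.873565
Call price V = S·N(d₁) − K·e^{−rT}·N(d₂) = 39.772126 − 30.887286 = 8.884840
ρ = K·T·e^{−rT}·N(d₂) = 77.968776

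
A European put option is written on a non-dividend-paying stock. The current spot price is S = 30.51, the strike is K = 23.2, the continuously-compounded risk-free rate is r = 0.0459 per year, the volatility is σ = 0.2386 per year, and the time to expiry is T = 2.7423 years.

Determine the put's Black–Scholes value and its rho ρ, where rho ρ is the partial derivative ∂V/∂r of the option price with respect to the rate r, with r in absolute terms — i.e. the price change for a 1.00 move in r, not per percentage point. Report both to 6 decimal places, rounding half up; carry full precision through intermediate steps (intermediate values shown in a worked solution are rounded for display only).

price = 0.794191
ρ = -11.654609

σ√T = 0.2386·√2.7423 = 0.395119
d₁ = (ln(S/K) + (r+σ²/2)T) / (σ√T) = (ln(30.51/23.2) + (0.0459+0.2386²/2)·2.7423) / 0.395119 = (0.273902 + 0.203931) / 0.395119 = 1.209340
d₂ = d₁ − σ√T = 1.209340 − 0.395119 = 0.814221
e^{−rT} = e^{−0.0459·2.7423} = 0.881728
N(−d₁) = 0.113266,  N(−d₂) = 0.207759
Put price V = K·e^{−rT}·N(−d₂) − S·N(−d₁) = 4.249940 − 3.455748 = 0.794191
ρ = −K·T·e^{−rT}·N(−d₂) = -11.654609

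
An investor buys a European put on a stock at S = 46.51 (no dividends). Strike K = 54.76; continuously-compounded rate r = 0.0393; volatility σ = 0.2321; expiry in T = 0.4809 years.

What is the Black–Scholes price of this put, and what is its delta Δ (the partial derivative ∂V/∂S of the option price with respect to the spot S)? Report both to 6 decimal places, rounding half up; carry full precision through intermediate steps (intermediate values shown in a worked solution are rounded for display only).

σ√T = 0.2321·√0.4809 = 0.160954
d₁ = (ln(S/K) + (r+σ²/2)T) / (σ√T) = (ln(46.51/54.76) + (0.0393+0.2321²/2)·0.4809) / 0.160954 = (-0.163293 + 0.031853) / 0.160954 = -0.816630
d₂ = d₁ − σ√T = -0.816630 − 0.160954 = -0.977585
e^{−rT} = e^{−0.0393·0.4809} = 0.981278
N(−d₁) = 0.792930,  N(−d₂) = 0.835860
Put price V = K·e^{−rT}·N(−d₂) − S·N(−d₁) = 44.914766 − 36.879181 = 8.035585
Δ = −N(−d₁) = -0.792930

price = 8.035585
Δ = -0.792930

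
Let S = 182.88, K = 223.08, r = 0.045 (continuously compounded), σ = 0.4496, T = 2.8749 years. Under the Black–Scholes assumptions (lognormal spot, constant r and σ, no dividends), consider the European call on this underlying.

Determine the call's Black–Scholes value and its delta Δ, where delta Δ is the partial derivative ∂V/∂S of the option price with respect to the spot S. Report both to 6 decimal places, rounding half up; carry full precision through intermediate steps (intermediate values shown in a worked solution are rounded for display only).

σ√T = 0.4496·√2.8749 = 0.762321
d₁ = (ln(S/K) + (r+σ²/2)T) / (σ√T) = (ln(182.88/223.08) + (0.045+0.4496²/2)·2.8749) / 0.762321 = (-0.198700 + 0.419937) / 0.762321 = 0.290215
d₂ = d₁ − σ√T = 0.290215 − 0.762321 = -0.472106
e^{−rT} = e^{−0.045·2.8749} = 0.878648
N(d₁) = 0.614174,  N(d₂) = 0.318426
Call price V = S·N(d₁) − K·e^{−rT}·N(d₂) = 112.320139 − 62.414239 = 49.905900
Δ = N(d₁) = 0.614174

price = 49.905900
Δ = 0.614174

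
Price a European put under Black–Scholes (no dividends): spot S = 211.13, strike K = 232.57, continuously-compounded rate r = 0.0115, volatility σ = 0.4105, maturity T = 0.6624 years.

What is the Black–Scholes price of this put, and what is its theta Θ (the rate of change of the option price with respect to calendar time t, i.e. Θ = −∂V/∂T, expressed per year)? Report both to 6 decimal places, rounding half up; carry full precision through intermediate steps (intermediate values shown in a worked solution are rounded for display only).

σ√T = 0.4105·√0.6624 = 0.334098
d₁ = (ln(S/K) + (r+σ²/2)T) / (σ√T) = (ln(211.13/232.57) + (0.0115+0.4105²/2)·0.6624) / 0.334098 = (-0.096717 + 0.063428) / 0.334098 = -0.099639
d₂ = d₁ − σ√T = -0.099639 − 0.334098 = -0.433736
e^{−rT} = e^{−0.0115·0.6624} = 0.992411
N(−d₁) = 0.539684,  N(−d₂) = 0.667760
Put price V = K·e^{−rT}·N(−d₂) − S·N(−d₁) = 154.122410 − 113.943559 = 40.178851
φ(d₁) = (1/√(2π))·e^{−d₁²/2} = 0.396967
Θ = −S·φ(d₁)·σ/(2√T) + r·K·e^{−rT}·N(−d₂) = −21.136215 + 1.772408 = -19.363807

price = 40.178851
Θ = -19.363807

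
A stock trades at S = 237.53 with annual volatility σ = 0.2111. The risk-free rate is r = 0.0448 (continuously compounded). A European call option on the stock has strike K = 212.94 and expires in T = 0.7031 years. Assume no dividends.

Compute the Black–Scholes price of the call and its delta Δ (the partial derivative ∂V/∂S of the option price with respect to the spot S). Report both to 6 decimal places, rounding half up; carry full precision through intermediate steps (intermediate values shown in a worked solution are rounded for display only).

σ√T = 0.2111·√0.7031 = 0.177010
d₁ = (ln(S/K) + (r+σ²/2)T) / (σ√T) = (ln(237.53/212.94) + (0.0448+0.2111²/2)·0.7031) / 0.177010 = (0.109283 + 0.047165) / 0.177010 = 0.883842
d₂ = d₁ − σ√T = 0.883842 − 0.177010 = 0.706833
e^{−rT} = e^{−0.0448·0.7031} = 0.968992
N(d₁) = 0.811609,  N(d₂) = 0.760165
Call price V = S·N(d₁) − K·e^{−rT}·N(d₂) = 192.781568 − 156.850251 = 35.931317
Δ = N(d₁) = 0.811609

price = 35.931317
Δ = 0.811609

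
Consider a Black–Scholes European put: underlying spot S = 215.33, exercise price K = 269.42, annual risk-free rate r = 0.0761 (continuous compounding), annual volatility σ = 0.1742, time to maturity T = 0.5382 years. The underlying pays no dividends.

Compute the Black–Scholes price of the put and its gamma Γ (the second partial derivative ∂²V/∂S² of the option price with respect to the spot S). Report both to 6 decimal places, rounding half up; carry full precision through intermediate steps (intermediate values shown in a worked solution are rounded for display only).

price = 44.304474
Γ = 0.005678

σ√T = 0.1742·√0.5382 = 0.127797
d₁ = (ln(S/K) + (r+σ²/2)T) / (σ√T) = (ln(215.33/269.42) + (0.0761+0.1742²/2)·0.5382) / 0.127797 = (-0.224100 + 0.049123) / 0.127797 = -1.369179
d₂ = d₁ − σ√T = -1.369179 − 0.127797 = -1.496976
e^{−rT} = e^{−0.0761·0.5382} = 0.959870
N(−d₁) = 0.914528,  N(−d₂) = 0.932800
Put price V = K·e^{−rT}·N(−d₂) − S·N(−d₁) = 241.229869 − 196.925395 = 44.304474
φ(d₁) = (1/√(2π))·e^{−d₁²/2} = 0.156255
Γ = φ(d₁) / (S·σ·√T) = 0.005678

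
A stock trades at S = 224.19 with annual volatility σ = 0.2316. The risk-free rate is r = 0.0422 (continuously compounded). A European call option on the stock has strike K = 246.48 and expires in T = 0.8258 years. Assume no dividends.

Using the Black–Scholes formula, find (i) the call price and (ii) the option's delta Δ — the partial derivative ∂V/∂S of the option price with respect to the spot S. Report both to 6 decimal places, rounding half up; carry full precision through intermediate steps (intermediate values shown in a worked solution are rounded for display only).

σ√T = 0.2316·√0.8258 = 0.210463
d₁ = (ln(S/K) + (r+σ²/2)T) / (σ√T) = (ln(224.19/246.48) + (0.0422+0.2316²/2)·0.8258) / 0.210463 = (-0.094787 + 0.056996) / 0.210463 = -0.179560
d₂ = d₁ − σ√T = -0.179560 − 0.210463 = -0.390023
e^{−rT} = e^{−0.0422·0.8258} = 0.965751
N(d₁) = 0.428749,  N(d₂) = 0.348260
Call price V = S·N(d₁) − K·e^{−rT}·N(d₂) = 96.121210 − 82.899167 = 13.222044
Δ = N(d₁) = 0.428749

price = 13.222044
Δ = 0.428749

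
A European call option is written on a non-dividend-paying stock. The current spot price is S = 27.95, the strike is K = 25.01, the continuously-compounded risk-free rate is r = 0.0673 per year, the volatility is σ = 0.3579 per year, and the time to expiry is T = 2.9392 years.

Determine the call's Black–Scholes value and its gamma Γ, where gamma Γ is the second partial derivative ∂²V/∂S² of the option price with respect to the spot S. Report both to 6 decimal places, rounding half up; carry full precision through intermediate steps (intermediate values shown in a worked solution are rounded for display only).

price = 10.250870
Γ = 0.016752

σ√T = 0.3579·√2.9392 = 0.613587
d₁ = (ln(S/K) + (r+σ²/2)T) / (σ√T) = (ln(27.95/25.01) + (0.0673+0.3579²/2)·2.9392) / 0.613587 = (0.111141 + 0.386053) / 0.613587 = 0.810307
d₂ = d₁ − σ√T = 0.810307 − 0.613587 = 0.196720
e^{−rT} = e^{−0.0673·2.9392} = 0.820527
N(d₁) = 0.791118,  N(d₂) = 0.577977
Call price V = S·N(d₁) − K·e^{−rT}·N(d₂) = 22.111755 − 11.860884 = 10.250870
φ(d₁) = (1/√(2π))·e^{−d₁²/2} = 0.287297
Γ = φ(d₁) / (S·σ·√T) = 0.016752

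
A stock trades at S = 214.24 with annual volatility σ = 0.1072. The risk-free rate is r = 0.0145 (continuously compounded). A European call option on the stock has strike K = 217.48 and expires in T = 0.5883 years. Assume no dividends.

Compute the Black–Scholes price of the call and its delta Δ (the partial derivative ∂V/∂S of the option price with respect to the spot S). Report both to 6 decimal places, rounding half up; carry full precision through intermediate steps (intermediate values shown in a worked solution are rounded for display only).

σ√T = 0.1072·√0.5883 = 0.082223
d₁ = (ln(S/K) + (r+σ²/2)T) / (σ√T) = (ln(214.24/217.48) + (0.0145+0.1072²/2)·0.5883) / 0.082223 = (-0.015010 + 0.011911) / 0.082223 = -0.037694
d₂ = d₁ − σ√T = -0.037694 − 0.082223 = -0.119917
e^{−rT} = e^{−0.0145·0.5883} = 0.991506
N(d₁) = 0.484966,  N(d₂) = 0.452274
Call price V = S·N(d₁) − K·e^{−rT}·N(d₂) = 103.899063 − 97.525134 = 6.373929
Δ = N(d₁) = 0.484966

price = 6.373929
Δ = 0.484966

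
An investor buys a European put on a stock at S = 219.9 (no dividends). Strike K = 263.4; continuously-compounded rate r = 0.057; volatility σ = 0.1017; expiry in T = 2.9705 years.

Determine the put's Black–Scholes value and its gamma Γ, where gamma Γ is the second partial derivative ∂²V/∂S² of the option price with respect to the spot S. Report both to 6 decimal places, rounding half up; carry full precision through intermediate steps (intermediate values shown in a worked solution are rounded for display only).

σ√T = 0.1017·√2.9705 = 0.175281
d₁ = (ln(S/K) + (r+σ²/2)T) / (σ√T) = (ln(219.9/263.4) + (0.057+0.1017²/2)·2.9705) / 0.175281 = (-0.180501 + 0.184680) / 0.175281 = 0.023844
d₂ = d₁ − σ√T = 0.023844 − 0.175281 = -0.151437
e^{−rT} = e^{−0.057·2.9705} = 0.844240
N(−d₁) = 0.490489,  N(−d₂) = 0.560185
Put price V = K·e^{−rT}·N(−d₂) − S·N(−d₁) = 124.569843 − 107.858437 = 16.711405
φ(d₁) = (1/√(2π))·e^{−d₁²/2} = 0.398829
Γ = φ(d₁) / (S·σ·√T) = 0.010347

price = 16.711405
Γ = 0.010347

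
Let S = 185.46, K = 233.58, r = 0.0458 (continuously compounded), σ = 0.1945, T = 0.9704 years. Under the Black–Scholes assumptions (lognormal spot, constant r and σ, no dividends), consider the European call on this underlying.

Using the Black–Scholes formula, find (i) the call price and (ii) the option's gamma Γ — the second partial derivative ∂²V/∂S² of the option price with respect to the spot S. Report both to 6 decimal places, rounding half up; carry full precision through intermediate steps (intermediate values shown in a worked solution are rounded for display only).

price = 3.416389
Γ = 0.007648

σ√T = 0.1945·√0.9704 = 0.191600
d₁ = (ln(S/K) + (r+σ²/2)T) / (σ√T) = (ln(185.46/233.58) + (0.0458+0.1945²/2)·0.9704) / 0.191600 = (-0.230685 + 0.062800) / 0.191600 = -0.876232
d₂ = d₁ − σ√T = -0.876232 − 0.191600 = -1.067832
e^{−rT} = e^{−0.0458·0.9704} = 0.956529
N(d₁) = 0.190452,  N(d₂) = 0.142798
Call price V = S·N(d₁) − K·e^{−rT}·N(d₂) = 35.321223 − 31.904834 = 3.416389
φ(d₁) = (1/√(2π))·e^{−d₁²/2} = 0.271762
Γ = φ(d₁) / (S·σ·√T) = 0.007648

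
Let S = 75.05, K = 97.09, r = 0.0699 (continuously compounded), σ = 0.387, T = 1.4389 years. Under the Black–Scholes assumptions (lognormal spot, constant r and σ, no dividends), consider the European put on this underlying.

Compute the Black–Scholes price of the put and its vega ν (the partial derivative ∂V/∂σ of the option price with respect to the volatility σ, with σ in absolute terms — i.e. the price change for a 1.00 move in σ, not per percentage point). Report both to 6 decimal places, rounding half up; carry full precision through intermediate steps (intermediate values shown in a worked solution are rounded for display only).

σ√T = 0.387·√1.4389 = 0.464223
d₁ = (ln(S/K) + (r+σ²/2)T) / (σ√T) = (ln(75.05/97.09) + (0.0699+0.387²/2)·1.4389) / 0.464223 = (-0.257484 + 0.208330) / 0.464223 = -0.105883
d₂ = d₁ − σ√T = -0.105883 − 0.464223 = -0.570106
e^{−rT} = e^{−0.0699·1.4389} = 0.904314
N(−d₁) = 0.542163,  N(−d₂) = 0.715697
Put price V = K·e^{−rT}·N(−d₂) − S·N(−d₁) = 62.838061 − 40.689297 = 22.148764
φ(d₁) = (1/√(2π))·e^{−d₁²/2} = 0.396712
ν = S·φ(d₁)·√T = 35.714253

price = 22.148764
ν = 35.714253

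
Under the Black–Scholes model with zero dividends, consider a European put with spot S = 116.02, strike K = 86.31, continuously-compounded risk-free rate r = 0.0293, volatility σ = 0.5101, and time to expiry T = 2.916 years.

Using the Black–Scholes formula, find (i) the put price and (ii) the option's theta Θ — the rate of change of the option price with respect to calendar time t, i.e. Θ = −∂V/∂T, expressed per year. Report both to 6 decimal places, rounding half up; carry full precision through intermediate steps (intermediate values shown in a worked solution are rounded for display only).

price = 17.361459
Θ = -3.562781

σ√T = 0.5101·√2.916 = 0.871062
d₁ = (ln(S/K) + (r+σ²/2)T) / (σ√T) = (ln(116.02/86.31) + (0.0293+0.5101²/2)·2.916) / 0.871062 = (0.295817 + 0.464813) / 0.871062 = 0.873222
d₂ = d₁ − σ√T = 0.873222 − 0.871062 = 0.002160
e^{−rT} = e^{−0.0293·2.916} = 0.918109
N(−d₁) = 0.191271,  N(−d₂) = 0.499138
Put price V = K·e^{−rT}·N(−d₂) − S·N(−d₁) = 39.552728 − 22.191269 = 17.361459
φ(d₁) = (1/√(2π))·e^{−d₁²/2} = 0.272478
Θ = −S·φ(d₁)·σ/(2√T) + r·K·e^{−rT}·N(−d₂) = −4.721676 + 1.158895 = -3.562781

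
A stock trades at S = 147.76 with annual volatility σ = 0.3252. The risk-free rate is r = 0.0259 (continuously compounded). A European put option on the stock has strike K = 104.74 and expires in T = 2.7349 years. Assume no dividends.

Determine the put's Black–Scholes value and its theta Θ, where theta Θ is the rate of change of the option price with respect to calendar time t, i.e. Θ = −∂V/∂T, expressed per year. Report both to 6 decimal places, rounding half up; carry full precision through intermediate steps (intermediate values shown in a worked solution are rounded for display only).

σ√T = 0.3252·√2.7349 = 0.537801
d₁ = (ln(S/K) + (r+σ²/2)T) / (σ√T) = (ln(147.76/104.74) + (0.0259+0.3252²/2)·2.7349) / 0.537801 = (0.344108 + 0.215449) / 0.537801 = 1.040454
d₂ = d₁ − σ√T = 1.040454 − 0.537801 = 0.502654
e^{−rT} = e^{−0.0259·2.7349} = 0.931617
N(−d₁) = 0.149064,  N(−d₂) = 0.307604
Put price V = K·e^{−rT}·N(−d₂) − S·N(−d₁) = 30.015227 − 22.025764 = 7.989462
φ(d₁) = (1/√(2π))·e^{−d₁²/2} = 0.232187
Θ = −S·φ(d₁)·σ/(2√T) + r·K·e^{−rT}·N(−d₂) = −3.373223 + 0.777394 = -2.595829

price = 7.989462
Θ = -2.595829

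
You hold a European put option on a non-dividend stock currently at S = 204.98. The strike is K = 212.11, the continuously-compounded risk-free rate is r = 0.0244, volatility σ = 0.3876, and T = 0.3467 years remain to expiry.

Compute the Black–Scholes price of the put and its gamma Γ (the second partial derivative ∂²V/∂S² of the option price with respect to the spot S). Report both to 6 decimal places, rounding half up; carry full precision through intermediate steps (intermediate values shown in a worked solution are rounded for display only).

price = 21.656209
Γ = 0.008528

σ√T = 0.3876·√0.3467 = 0.228224
d₁ = (ln(S/K) + (r+σ²/2)T) / (σ√T) = (ln(204.98/212.11) + (0.0244+0.3876²/2)·0.3467) / 0.228224 = (-0.034193 + 0.034503) / 0.228224 = 0.001358
d₂ = d₁ − σ√T = 0.001358 − 0.228224 = -0.226866
e^{−rT} = e^{−0.0244·0.3467} = 0.991576
N(−d₁) = 0.499458,  N(−d₂) = 0.589736
Put price V = K·e^{−rT}·N(−d₂) − S·N(−d₁) = 124.035166 − 102.378957 = 21.656209
φ(d₁) = (1/√(2π))·e^{−d₁²/2} = 0.398942
Γ = φ(d₁) / (S·σ·√T) = 0.008528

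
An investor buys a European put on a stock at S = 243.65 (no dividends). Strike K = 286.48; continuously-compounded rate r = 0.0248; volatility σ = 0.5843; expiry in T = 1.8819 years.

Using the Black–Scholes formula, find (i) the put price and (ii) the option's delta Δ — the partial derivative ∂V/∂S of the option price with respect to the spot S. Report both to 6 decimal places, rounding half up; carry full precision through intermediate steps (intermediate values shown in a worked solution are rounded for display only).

price = 96.181414
Δ = -0.398598

σ√T = 0.5843·√1.8819 = 0.801557
d₁ = (ln(S/K) + (r+σ²/2)T) / (σ√T) = (ln(243.65/286.48) + (0.0248+0.5843²/2)·1.8819) / 0.801557 = (-0.161936 + 0.367918) / 0.801557 = 0.256977
d₂ = d₁ − σ√T = 0.256977 − 0.801557 = -0.544580
e^{−rT} = e^{−0.0248·1.8819} = 0.954401
N(−d₁) = 0.398598,  N(−d₂) = 0.706979
Put price V = K·e^{−rT}·N(−d₂) − S·N(−d₁) = 193.299880 − 97.118466 = 96.181414
Δ = −N(−d₁) = -0.398598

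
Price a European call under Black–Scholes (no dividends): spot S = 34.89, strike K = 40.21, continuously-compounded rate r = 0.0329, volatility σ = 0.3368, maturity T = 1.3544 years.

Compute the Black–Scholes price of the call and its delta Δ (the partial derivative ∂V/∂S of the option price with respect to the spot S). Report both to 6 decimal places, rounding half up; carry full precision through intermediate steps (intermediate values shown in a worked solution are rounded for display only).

price = 4.086889
Δ = 0.479106

σ√T = 0.3368·√1.3544 = 0.391963
d₁ = (ln(S/K) + (r+σ²/2)T) / (σ√T) = (ln(34.89/40.21) + (0.0329+0.3368²/2)·1.3544) / 0.391963 = (-0.141915 + 0.121377) / 0.391963 = -0.052398
d₂ = d₁ − σ√T = -0.052398 − 0.391963 = -0.444361
e^{−rT} = e^{−0.0329·1.3544} = 0.956418
N(d₁) = 0.479106,  N(d₂) = 0.328391
Call price V = S·N(d₁) − K·e^{−rT}·N(d₂) = 16.716003 − 12.629114 = 4.086889
Δ = N(d₁) = 0.479106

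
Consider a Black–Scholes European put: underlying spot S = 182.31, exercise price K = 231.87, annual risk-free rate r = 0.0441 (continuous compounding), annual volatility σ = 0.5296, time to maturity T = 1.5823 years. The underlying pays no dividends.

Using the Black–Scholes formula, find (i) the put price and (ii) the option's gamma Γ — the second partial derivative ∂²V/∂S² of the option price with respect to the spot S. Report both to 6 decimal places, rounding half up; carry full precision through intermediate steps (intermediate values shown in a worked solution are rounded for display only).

price = 70.594527
Γ = 0.003275

σ√T = 0.5296·√1.5823 = 0.666181
d₁ = (ln(S/K) + (r+σ²/2)T) / (σ√T) = (ln(182.31/231.87) + (0.0441+0.5296²/2)·1.5823) / 0.666181 = (-0.240468 + 0.291678) / 0.666181 = 0.076871
d₂ = d₁ − σ√T = 0.076871 − 0.666181 = -0.589311
e^{−rT} = e^{−0.0441·1.5823} = 0.932600
N(−d₁) = 0.469363,  N(−d₂) = 0.722174
Put price V = K·e^{−rT}·N(−d₂) − S·N(−d₁) = 156.164134 − 85.569606 = 70.594527
φ(d₁) = (1/√(2π))·e^{−d₁²/2} = 0.397765
Γ = φ(d₁) / (S·σ·√T) = 0.003275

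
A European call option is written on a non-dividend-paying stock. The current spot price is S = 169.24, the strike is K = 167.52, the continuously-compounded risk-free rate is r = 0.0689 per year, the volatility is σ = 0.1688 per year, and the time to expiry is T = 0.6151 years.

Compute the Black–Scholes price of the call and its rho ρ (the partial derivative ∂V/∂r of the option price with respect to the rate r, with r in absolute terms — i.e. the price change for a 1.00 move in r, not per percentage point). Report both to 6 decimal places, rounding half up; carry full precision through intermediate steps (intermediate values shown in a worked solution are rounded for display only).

price = 13.715392
ρ = 62.194104

σ√T = 0.1688·√0.6151 = 0.132387
d₁ = (ln(S/K) + (r+σ²/2)T) / (σ√T) = (ln(169.24/167.52) + (0.0689+0.1688²/2)·0.6151) / 0.132387 = (0.010215 + 0.051144) / 0.132387 = 0.463479
d₂ = d₁ − σ√T = 0.463479 − 0.132387 = 0.331092
e^{−rT} = e^{−0.0689·0.6151} = 0.958505
N(d₁) = 0.678490,  N(d₂) = 0.629713
Call price V = S·N(d₁) − K·e^{−rT}·N(d₂) = 114.827574 − 101.112183 = 13.715392
ρ = K·T·e^{−rT}·N(d₂) = 62.194104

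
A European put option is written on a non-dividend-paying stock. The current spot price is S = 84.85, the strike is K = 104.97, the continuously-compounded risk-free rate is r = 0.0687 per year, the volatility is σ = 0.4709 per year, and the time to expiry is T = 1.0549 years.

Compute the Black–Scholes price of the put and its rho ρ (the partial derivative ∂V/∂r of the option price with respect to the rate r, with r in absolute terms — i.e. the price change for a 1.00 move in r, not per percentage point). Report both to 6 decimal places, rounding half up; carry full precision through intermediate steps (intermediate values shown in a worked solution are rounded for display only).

σ√T = 0.4709·√1.0549 = 0.483654
d₁ = (ln(S/K) + (r+σ²/2)T) / (σ√T) = (ln(84.85/104.97) + (0.0687+0.4709²/2)·1.0549) / 0.483654 = (-0.212790 + 0.189432) / 0.483654 = -0.048294
d₂ = d₁ − σ√T = -0.048294 − 0.483654 = -0.531948
e^{−rT} = e^{−0.0687·1.0549} = 0.930092
N(−d₁) = 0.519259,  N(−d₂) = 0.702619
Put price V = K·e^{−rT}·N(−d₂) − S·N(−d₁) = 68.597924 − 44.059133 = 24.538791
ρ = −K·T·e^{−rT}·N(−d₂) = -72.363950

price = 24.538791
ρ = -72.363950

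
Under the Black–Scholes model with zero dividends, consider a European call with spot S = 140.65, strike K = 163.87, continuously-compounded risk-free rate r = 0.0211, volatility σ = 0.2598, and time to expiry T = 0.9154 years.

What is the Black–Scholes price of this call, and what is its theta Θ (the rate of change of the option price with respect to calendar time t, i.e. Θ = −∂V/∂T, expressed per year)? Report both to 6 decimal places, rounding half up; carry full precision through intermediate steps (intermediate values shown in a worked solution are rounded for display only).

σ√T = 0.2598·√0.9154 = 0.248568
d₁ = (ln(S/K) + (r+σ²/2)T) / (σ√T) = (ln(140.65/163.87) + (0.0211+0.2598²/2)·0.9154) / 0.248568 = (-0.152799 + 0.050208) / 0.248568 = -0.412729
d₂ = d₁ − σ√T = -0.412729 − 0.248568 = -0.661296
e^{−rT} = e^{−0.0211·0.9154} = 0.980870
N(d₁) = 0.339903,  N(d₂) = 0.254211
Call price V = S·N(d₁) − K·e^{−rT}·N(d₂) = 47.807311 − 40.860684 = 6.946627
φ(d₁) = (1/√(2π))·e^{−d₁²/2} = 0.366370
Θ = −S·φ(d₁)·σ/(2√T) − r·K·e^{−rT}·N(d₂) = −6.996221 − 0.862160 = -7.858382

price = 6.946627
Θ = -7.858382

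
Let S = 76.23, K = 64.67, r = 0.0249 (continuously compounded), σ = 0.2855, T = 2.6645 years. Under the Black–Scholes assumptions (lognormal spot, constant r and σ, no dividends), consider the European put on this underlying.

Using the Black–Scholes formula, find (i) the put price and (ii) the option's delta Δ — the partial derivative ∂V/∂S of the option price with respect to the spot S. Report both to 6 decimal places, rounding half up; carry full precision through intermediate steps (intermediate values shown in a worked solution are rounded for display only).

σ√T = 0.2855·√2.6645 = 0.466030
d₁ = (ln(S/K) + (r+σ²/2)T) / (σ√T) = (ln(76.23/64.67) + (0.0249+0.2855²/2)·2.6645) / 0.466030 = (0.164458 + 0.174938) / 0.466030 = 0.728270
d₂ = d₁ − σ√T = 0.728270 − 0.466030 = 0.262240
e^{−rT} = e^{−0.0249·2.6645} = 0.935807
N(−d₁) = 0.233224,  N(−d₂) = 0.396568
Put price V = K·e^{−rT}·N(−d₂) − S·N(−d₁) = 23.999770 − 17.778678 = 6.221092
Δ = −N(−d₁) = -0.233224

price = 6.221092
Δ = -0.233224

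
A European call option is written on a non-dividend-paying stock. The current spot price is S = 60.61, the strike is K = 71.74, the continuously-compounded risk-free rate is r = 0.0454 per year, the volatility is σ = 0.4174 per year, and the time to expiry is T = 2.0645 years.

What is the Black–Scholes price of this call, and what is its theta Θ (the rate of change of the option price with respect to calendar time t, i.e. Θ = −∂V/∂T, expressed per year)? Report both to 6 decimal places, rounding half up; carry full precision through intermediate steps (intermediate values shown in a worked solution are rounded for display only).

σ√T = 0.4174·√2.0645 = 0.599736
d₁ = (ln(S/K) + (r+σ²/2)T) / (σ√T) = (ln(60.61/71.74) + (0.0454+0.4174²/2)·2.0645) / 0.599736 = (-0.168589 + 0.273570) / 0.599736 = 0.175046
d₂ = d₁ − σ√T = 0.175046 − 0.599736 = -0.424690
e^{−rT} = e^{−0.0454·2.0645} = 0.910530
N(d₁) = 0.569478,  N(d₂) = 0.335531
Call price V = S·N(d₁) − K·e^{−rT}·N(d₂) = 34.516071 − 21.917388 = 12.598682
φ(d₁) = (1/√(2π))·e^{−d₁²/2} = 0.392877
Θ = −S·φ(d₁)·σ/(2√T) − r·K·e^{−rT}·N(d₂) = −3.458723 − 0.995049 = -4.453772

price = 12.598682
Θ = -4.453772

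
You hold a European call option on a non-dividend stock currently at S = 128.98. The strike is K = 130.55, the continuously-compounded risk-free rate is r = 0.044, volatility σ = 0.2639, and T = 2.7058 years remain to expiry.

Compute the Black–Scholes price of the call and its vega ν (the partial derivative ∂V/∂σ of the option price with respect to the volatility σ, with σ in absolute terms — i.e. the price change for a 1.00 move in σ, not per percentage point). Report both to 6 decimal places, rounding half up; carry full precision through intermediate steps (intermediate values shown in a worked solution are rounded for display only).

price = 28.204821
ν = 76.022624

σ√T = 0.2639·√2.7058 = 0.434097
d₁ = (ln(S/K) + (r+σ²/2)T) / (σ√T) = (ln(128.98/130.55) + (0.044+0.2639²/2)·2.7058) / 0.434097 = (-0.012099 + 0.213275) / 0.434097 = 0.463436
d₂ = d₁ − σ√T = 0.463436 − 0.434097 = 0.029339
e^{−rT} = e^{−0.044·2.7058} = 0.887759
N(d₁) = 0.678474,  N(d₂) = 0.511703
Call price V = S·N(d₁) − K·e^{−rT}·N(d₂) = 87.509602 − 59.304781 = 28.204821
φ(d₁) = (1/√(2π))·e^{−d₁²/2} = 0.358321
ν = S·φ(d₁)·√T = 76.022624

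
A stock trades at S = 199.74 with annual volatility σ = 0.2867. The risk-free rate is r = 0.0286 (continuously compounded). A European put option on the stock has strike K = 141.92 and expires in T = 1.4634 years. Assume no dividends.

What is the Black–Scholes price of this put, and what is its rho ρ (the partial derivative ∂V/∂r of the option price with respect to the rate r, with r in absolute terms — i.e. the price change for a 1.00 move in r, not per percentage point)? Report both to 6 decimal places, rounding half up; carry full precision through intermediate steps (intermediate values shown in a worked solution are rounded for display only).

σ√T = 0.2867·√1.4634 = 0.346824
d₁ = (ln(S/K) + (r+σ²/2)T) / (σ√T) = (ln(199.74/141.92) + (0.0286+0.2867²/2)·1.4634) / 0.346824 = (0.341753 + 0.101997) / 0.346824 = 1.279466
d₂ = d₁ − σ√T = 1.279466 − 0.346824 = 0.932642
e^{−rT} = e^{−0.0286·1.4634} = 0.959011
N(−d₁) = 0.100366,  N(−d₂) = 0.175502
Put price V = K·e^{−rT}·N(−d₂) − S·N(−d₁) = 23.886357 − 20.047194 = 3.839163
ρ = −K·T·e^{−rT}·N(−d₂) = -34.955294

price = 3.839163
ρ = -34.955294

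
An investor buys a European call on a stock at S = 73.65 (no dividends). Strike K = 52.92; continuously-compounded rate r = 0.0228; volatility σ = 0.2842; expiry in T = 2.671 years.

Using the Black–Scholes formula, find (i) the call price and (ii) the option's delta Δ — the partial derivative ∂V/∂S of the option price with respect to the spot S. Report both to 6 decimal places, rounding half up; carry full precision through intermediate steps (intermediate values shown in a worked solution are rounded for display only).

σ√T = 0.2842·√2.671 = 0.464474
d₁ = (ln(S/K) + (r+σ²/2)T) / (σ√T) = (ln(73.65/52.92) + (0.0228+0.2842²/2)·2.671) / 0.464474 = (0.330543 + 0.168767) / 0.464474 = 1.075001
d₂ = d₁ − σ√T = 1.075001 − 0.464474 = 0.610527
e^{−rT} = e^{−0.0228·2.671} = 0.940918
N(d₁) = 0.858813,  N(d₂) = 0.729244
Call price V = S·N(d₁) − K·e^{−rT}·N(d₂) = 63.251563 − 36.311526 = 26.940038
Δ = N(d₁) = 0.858813

price = 26.940038
Δ = 0.858813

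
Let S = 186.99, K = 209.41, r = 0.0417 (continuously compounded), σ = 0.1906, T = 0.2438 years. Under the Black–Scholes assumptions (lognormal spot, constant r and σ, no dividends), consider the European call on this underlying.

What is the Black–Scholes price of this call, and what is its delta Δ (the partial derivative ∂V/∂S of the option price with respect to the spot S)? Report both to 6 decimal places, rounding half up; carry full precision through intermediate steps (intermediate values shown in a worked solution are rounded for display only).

price = 1.282539
Δ = 0.147281

σ√T = 0.1906·√0.2438 = 0.094111
d₁ = (ln(S/K) + (r+σ²/2)T) / (σ√T) = (ln(186.99/209.41) + (0.0417+0.1906²/2)·0.2438) / 0.094111 = (-0.113239 + 0.014595) / 0.094111 = -1.048168
d₂ = d₁ − σ√T = -1.048168 − 0.094111 = -1.142279
e^{−rT} = e^{−0.0417·0.2438} = 0.989885
N(d₁) = 0.147281,  N(d₂) = 0.126669
Call price V = S·N(d₁) − K·e^{−rT}·N(d₂) = 27.539985 − 26.257446 = 1.282539
Δ = N(d₁) = 0.147281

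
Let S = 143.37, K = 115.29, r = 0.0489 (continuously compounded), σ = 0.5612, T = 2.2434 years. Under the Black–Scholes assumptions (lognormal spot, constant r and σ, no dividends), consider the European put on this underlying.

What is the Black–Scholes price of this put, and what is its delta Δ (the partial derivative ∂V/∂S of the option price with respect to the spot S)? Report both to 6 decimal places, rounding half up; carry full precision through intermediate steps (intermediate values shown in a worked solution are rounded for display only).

σ√T = 0.5612·√2.2434 = 0.840564
d₁ = (ln(S/K) + (r+σ²/2)T) / (σ√T) = (ln(143.37/115.29) + (0.0489+0.5612²/2)·2.2434) / 0.840564 = (0.217978 + 0.462977) / 0.840564 = 0.810116
d₂ = d₁ − σ√T = 0.810116 − 0.840564 = -0.030449
e^{−rT} = e^{−0.0489·2.2434} = 0.896101
N(−d₁) = 0.208937,  N(−d₂) = 0.512145
Put price V = K·e^{−rT}·N(−d₂) − S·N(−d₁) = 52.910492 − 29.955270 = 22.955223
Δ = −N(−d₁) = -0.208937

price = 22.955223
Δ = -0.208937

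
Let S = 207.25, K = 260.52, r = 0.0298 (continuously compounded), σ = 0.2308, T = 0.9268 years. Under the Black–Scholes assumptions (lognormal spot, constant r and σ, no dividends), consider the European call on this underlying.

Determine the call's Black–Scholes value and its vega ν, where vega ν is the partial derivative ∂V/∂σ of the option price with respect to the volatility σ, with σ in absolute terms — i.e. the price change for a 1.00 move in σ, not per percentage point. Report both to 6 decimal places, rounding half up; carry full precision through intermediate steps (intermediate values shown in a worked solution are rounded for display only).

price = 5.046081
ν = 58.070260

σ√T = 0.2308·√0.9268 = 0.222192
d₁ = (ln(S/K) + (r+σ²/2)T) / (σ√T) = (ln(207.25/260.52) + (0.0298+0.2308²/2)·0.9268) / 0.222192 = (-0.228754 + 0.052303) / 0.222192 = -0.794135
d₂ = d₁ − σ√T = -0.794135 − 0.222192 = -1.016327
e^{−rT} = e^{−0.0298·0.9268} = 0.972759
N(d₁) = 0.213559,  N(d₂) = 0.154737
Call price V = S·N(d₁) − K·e^{−rT}·N(d₂) = 44.260008 − 39.213927 = 5.046081
φ(d₁) = (1/√(2π))·e^{−d₁²/2} = 0.291049
ν = S·φ(d₁)·√T = 58.070260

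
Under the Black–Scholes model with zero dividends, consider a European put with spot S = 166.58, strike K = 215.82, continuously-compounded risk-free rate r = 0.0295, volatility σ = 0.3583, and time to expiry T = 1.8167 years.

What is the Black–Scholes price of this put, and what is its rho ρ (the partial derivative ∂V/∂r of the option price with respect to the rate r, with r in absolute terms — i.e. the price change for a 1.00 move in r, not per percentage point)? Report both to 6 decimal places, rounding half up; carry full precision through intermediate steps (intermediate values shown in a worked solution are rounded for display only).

price = 57.477006
ρ = -277.797343

σ√T = 0.3583·√1.8167 = 0.482935
d₁ = (ln(S/K) + (r+σ²/2)T) / (σ√T) = (ln(166.58/215.82) + (0.0295+0.3583²/2)·1.8167) / 0.482935 = (-0.258969 + 0.170206) / 0.482935 = -0.183800
d₂ = d₁ − σ√T = -0.183800 − 0.482935 = -0.666735
e^{−rT} = e^{−0.0295·1.8167} = 0.947818
N(−d₁) = 0.572915,  N(−d₂) = 0.747529
Put price V = K·e^{−rT}·N(−d₂) − S·N(−d₁) = 152.913163 − 95.436156 = 57.477006
ρ = −K·T·e^{−rT}·N(−d₂) = -277.797343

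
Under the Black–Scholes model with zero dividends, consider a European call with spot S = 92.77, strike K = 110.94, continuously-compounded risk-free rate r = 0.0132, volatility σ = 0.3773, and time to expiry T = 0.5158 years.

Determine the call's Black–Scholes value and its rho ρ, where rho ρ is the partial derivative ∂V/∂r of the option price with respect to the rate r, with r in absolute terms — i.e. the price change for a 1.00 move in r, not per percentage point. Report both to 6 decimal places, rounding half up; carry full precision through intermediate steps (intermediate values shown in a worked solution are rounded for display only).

σ√T = 0.3773·√0.5158 = 0.270974
d₁ = (ln(S/K) + (r+σ²/2)T) / (σ√T) = (ln(92.77/110.94) + (0.0132+0.3773²/2)·0.5158) / 0.270974 = (-0.178866 + 0.043522) / 0.270974 = -0.499473
d₂ = d₁ − σ√T = -0.499473 − 0.270974 = -0.770447
e^{−rT} = e^{−0.0132·0.5158} = 0.993215
N(d₁) = 0.308723,  N(d₂) = 0.220517
Call price V = S·N(d₁) − K·e^{−rT}·N(d₂) = 28.640235 − 24.298195 = 4.342040
ρ = K·T·e^{−rT}·N(d₂) = 12.533009

price = 4.342040
ρ = 12.533009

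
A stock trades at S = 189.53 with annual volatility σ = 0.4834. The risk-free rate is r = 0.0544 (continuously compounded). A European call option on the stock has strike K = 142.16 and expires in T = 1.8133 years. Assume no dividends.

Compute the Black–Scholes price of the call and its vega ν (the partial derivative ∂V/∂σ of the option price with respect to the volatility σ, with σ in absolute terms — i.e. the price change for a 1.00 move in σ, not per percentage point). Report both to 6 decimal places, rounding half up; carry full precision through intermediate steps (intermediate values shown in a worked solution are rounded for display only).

σ√T = 0.4834·√1.8133 = 0.650941
d₁ = (ln(S/K) + (r+σ²/2)T) / (σ√T) = (ln(189.53/142.16) + (0.0544+0.4834²/2)·1.8133) / 0.650941 = (0.287594 + 0.310505) / 0.650941 = 0.918823
d₂ = d₁ − σ√T = 0.918823 − 0.650941 = 0.267883
e^{−rT} = e^{−0.0544·1.8133} = 0.906066
N(d₁) = 0.820906,  N(d₂) = 0.605605
Call price V = S·N(d₁) − K·e^{−rT}·N(d₂) = 155.586318 − 78.005755 = 77.580563
φ(d₁) = (1/√(2π))·e^{−d₁²/2} = 0.261569
ν = S·φ(d₁)·√T = 66.757375

price = 77.580563
ν = 66.757375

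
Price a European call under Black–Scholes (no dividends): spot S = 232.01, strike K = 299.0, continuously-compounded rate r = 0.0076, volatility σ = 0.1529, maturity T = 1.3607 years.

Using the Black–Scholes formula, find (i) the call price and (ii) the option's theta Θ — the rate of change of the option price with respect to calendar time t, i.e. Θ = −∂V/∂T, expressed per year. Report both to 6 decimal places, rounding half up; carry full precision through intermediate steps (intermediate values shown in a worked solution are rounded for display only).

σ√T = 0.1529·√1.3607 = 0.178356
d₁ = (ln(S/K) + (r+σ²/2)T) / (σ√T) = (ln(232.01/299.0) + (0.0076+0.1529²/2)·1.3607) / 0.178356 = (-0.253663 + 0.026247) / 0.178356 = -1.275067
d₂ = d₁ − σ√T = -1.275067 − 0.178356 = -1.453423
e^{−rT} = e^{−0.0076·1.3607} = 0.989712
N(d₁) = 0.101143,  N(d₂) = 0.073053
Call price V = S·N(d₁) − K·e^{−rT}·N(d₂) = 23.466149 − 21.618178 = 1.847971
φ(d₁) = (1/√(2π))·e^{−d₁²/2} = 0.176959
Θ = −S·φ(d₁)·σ/(2√T) − r·K·e^{−rT}·N(d₂) = −2.690768 − 0.164298 = -2.855066

price = 1.847971
Θ = -2.855066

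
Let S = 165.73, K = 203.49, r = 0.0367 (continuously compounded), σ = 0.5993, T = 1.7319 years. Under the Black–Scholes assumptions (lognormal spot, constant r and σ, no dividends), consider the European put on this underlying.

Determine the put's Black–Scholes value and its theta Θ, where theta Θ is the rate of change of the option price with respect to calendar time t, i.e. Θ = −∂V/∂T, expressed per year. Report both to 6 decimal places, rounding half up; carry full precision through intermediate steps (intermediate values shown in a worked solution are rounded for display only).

σ√T = 0.5993·√1.7319 = 0.788689
d₁ = (ln(S/K) + (r+σ²/2)T) / (σ√T) = (ln(165.73/203.49) + (0.0367+0.5993²/2)·1.7319) / 0.788689 = (-0.205257 + 0.374576) / 0.788689 = 0.214684
d₂ = d₁ − σ√T = 0.214684 − 0.788689 = -0.574005
e^{−rT} = e^{−0.0367·1.7319} = 0.938417
N(−d₁) = 0.415007,  N(−d₂) = 0.717018
Put price V = K·e^{−rT}·N(−d₂) − S·N(−d₁) = 136.920633 − 68.779087 = 68.141546
φ(d₁) = (1/√(2π))·e^{−d₁²/2} = 0.389854
Θ = −S·φ(d₁)·σ/(2√T) + r·K·e^{−rT}·N(−d₂) = −14.711465 + 5.024987 = -9.686478

price = 68.141546
Θ = -9.686478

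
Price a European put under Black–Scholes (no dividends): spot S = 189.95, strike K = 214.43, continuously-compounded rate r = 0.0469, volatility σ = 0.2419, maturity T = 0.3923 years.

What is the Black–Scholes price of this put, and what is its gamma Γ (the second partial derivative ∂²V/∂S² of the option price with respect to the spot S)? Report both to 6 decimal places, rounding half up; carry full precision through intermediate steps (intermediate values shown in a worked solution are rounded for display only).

price = 25.051206
Γ = 0.011558

σ√T = 0.2419·√0.3923 = 0.151511
d₁ = (ln(S/K) + (r+σ²/2)T) / (σ√T) = (ln(189.95/214.43) + (0.0469+0.2419²/2)·0.3923) / 0.151511 = (-0.121222 + 0.029877) / 0.151511 = -0.602897
d₂ = d₁ − σ√T = -0.602897 − 0.151511 = -0.754409
e^{−rT} = e^{−0.0469·0.3923} = 0.981769
N(−d₁) = 0.726712,  N(−d₂) = 0.774698
Put price V = K·e^{−rT}·N(−d₂) − S·N(−d₁) = 163.090057 − 138.038850 = 25.051206
φ(d₁) = (1/√(2π))·e^{−d₁²/2} = 0.332644
Γ = φ(d₁) / (S·σ·√T) = 0.011558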